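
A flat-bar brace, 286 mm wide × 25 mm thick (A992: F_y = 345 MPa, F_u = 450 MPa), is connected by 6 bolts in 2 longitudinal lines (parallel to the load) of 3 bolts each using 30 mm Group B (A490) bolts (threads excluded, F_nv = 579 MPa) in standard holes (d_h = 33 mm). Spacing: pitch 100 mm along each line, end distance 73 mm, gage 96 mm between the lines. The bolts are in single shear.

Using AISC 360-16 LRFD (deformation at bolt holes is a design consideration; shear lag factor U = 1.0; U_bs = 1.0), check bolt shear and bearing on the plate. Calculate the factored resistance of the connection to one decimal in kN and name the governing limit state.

Bolt shear: A_b = π(30)²/4 = 706.86 mm². φR_n = 0.75 × 579 × 706.86 × 6 × 1 = 1841.7 kN.
Bearing (25 mm plate, F_u = 450 MPa): end bolts L_c = 73 − 33/2 = 56.5, R_n = min(1.2×56.5×25×450, 2.4×30×25×450) = 762.75 kN/bolt; interior L_c = 100 − 33 = 67, R_n = 810 kN/bolt. φR_n = 0.75 × (2×762.75 + 4×810) = 3574.1 kN.
Governing: min(1841.7, 3574.1) = 1841.7 kN → bolt shear.

1841.7 kN (bolt shear governs)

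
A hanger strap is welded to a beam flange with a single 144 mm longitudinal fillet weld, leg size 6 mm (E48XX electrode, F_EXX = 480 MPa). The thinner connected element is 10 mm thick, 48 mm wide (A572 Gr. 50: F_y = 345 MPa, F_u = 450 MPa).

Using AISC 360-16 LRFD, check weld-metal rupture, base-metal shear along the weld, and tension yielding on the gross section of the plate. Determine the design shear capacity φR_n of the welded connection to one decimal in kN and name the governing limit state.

131.9 kN (weld metal governs)

Weld metal: throat = 0.707×6 = 4.242 mm, L = 144 mm. φR_n = 0.75 × 0.6 × 480 × 4.242 × 144 = 131.9 kN.
Base metal shear (10 mm plate): yield φR_n = 1.0×0.6×345×10×144 = 298.1 kN; rupture φR_n = 0.75×0.6×450×10×144 = 291.6 kN; take 291.6 kN (rupture).
Tension yield (gross): A_g = 48×10 = 480 mm². φR_n = 0.90 × 345 × 480 = 149.0 kN.
Governing: min(131.9, 291.6, 149.0) = 131.9 kN → weld metal.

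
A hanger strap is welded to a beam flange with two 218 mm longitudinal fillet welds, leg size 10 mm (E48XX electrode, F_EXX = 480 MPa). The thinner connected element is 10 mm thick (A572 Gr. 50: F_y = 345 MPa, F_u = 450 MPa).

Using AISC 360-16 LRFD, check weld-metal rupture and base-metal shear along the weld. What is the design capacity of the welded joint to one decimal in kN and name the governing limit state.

Weld metal: throat = 0.707×10 = 7.07 mm, L = 2×218 = 436 mm. φR_n = 0.75 × 0.6 × 480 × 7.07 × 436 = 665.8 kN.
Base metal shear (10 mm plate): yield φR_n = 1.0×0.6×345×10×436 = 902.5 kN; rupture φR_n = 0.75×0.6×450×10×436 = 882.9 kN; take 882.9 kN (rupture).
Governing: min(665.8, 882.9) = 665.8 kN → weld metal.

665.8 kN (weld metal governs)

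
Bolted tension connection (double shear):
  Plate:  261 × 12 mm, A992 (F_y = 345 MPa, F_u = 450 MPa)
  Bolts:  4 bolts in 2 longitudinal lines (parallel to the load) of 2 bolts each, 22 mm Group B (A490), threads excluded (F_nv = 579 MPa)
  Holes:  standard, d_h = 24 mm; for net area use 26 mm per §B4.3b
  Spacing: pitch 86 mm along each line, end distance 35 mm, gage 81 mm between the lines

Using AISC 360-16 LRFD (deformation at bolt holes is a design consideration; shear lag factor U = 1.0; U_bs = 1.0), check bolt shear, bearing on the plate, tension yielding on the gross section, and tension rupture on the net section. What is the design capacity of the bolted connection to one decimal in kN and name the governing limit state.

651.2 kN (bearing governs)

Bolt shear: A_b = π(22)²/4 = 380.13 mm². φR_n = 0.75 × 579 × 380.13 × 4 × 2 = 1320.6 kN.
Bearing (12 mm plate, F_u = 450 MPa): end bolts L_c = 35 − 24/2 = 23, R_n = min(1.2×23×12×450, 2.4×22×12×450) = 149.04 kN/bolt; interior L_c = 86 − 24 = 62, R_n = 285.12 kN/bolt. φR_n = 0.75 × (2×149.04 + 2×285.12) = 651.2 kN.
Tension yield (gross): A_g = 261×12 = 3132 mm². φR_n = 0.90 × 345 × 3132 = 972.5 kN.
Tension rupture (net): A_n = (261 − 2×26)×12 = 2508 mm² (U = 1.0, A_e = A_n). φR_n = 0.75 × 450 × 2508 = 846.5 kN.
Governing: min(1320.6, 651.2, 972.5, 846.5) = 651.2 kN → bearing.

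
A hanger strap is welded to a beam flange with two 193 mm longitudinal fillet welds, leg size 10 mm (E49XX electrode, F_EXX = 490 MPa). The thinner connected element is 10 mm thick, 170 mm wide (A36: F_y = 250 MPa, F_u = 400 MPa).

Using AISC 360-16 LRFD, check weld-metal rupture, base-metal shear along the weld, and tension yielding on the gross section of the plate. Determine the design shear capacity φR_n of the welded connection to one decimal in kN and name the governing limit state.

382.5 kN (gross-section yield governs)

Weld metal: throat = 0.707×10 = 7.07 mm, L = 2×193 = 386 mm. φR_n = 0.75 × 0.6 × 490 × 7.07 × 386 = 601.7 kN.
Base metal shear (10 mm plate): yield φR_n = 1.0×0.6×250×10×386 = 579.0 kN; rupture φR_n = 0.75×0.6×400×10×386 = 694.8 kN; take 579.0 kN (yield).
Tension yield (gross): A_g = 170×10 = 1700 mm². φR_n = 0.90 × 250 × 1700 = 382.5 kN.
Governing: min(601.7, 579.0, 382.5) = 382.5 kN → gross-section yield.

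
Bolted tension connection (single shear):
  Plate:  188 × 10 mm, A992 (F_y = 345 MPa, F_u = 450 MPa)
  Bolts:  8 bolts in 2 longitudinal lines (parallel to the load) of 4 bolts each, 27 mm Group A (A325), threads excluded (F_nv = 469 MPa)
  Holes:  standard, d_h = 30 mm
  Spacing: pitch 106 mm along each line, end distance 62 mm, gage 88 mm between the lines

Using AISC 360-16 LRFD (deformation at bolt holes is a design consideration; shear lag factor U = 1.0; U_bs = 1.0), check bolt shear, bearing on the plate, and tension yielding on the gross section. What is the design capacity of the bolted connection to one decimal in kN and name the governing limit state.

Bolt shear: A_b = π(27)²/4 = 572.56 mm². φR_n = 0.75 × 469 × 572.56 × 8 × 1 = 1611.2 kN.
Bearing (10 mm plate, F_u = 450 MPa): end bolts L_c = 62 − 30/2 = 47, R_n = min(1.2×47×10×450, 2.4×27×10×450) = 253.8 kN/bolt; interior L_c = 106 − 30 = 76, R_n = 291.6 kN/bolt. φR_n = 0.75 × (2×253.8 + 6×291.6) = 1692.9 kN.
Tension yield (gross): A_g = 188×10 = 1880 mm². φR_n = 0.90 × 345 × 1880 = 583.7 kN.
Governing: min(1611.2, 1692.9, 583.7) = 583.7 kN → gross-section yield.

583.7 kN (gross-section yield governs)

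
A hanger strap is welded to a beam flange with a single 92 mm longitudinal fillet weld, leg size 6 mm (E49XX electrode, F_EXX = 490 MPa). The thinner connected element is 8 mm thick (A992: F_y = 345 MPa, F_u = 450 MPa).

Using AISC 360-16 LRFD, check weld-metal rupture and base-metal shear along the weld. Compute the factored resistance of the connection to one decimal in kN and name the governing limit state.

Weld metal: throat = 0.707×6 = 4.242 mm, L = 92 mm. φR_n = 0.75 × 0.6 × 490 × 4.242 × 92 = 86.1 kN.
Base metal shear (8 mm plate): yield φR_n = 1.0×0.6×345×8×92 = 152.4 kN; rupture φR_n = 0.75×0.6×450×8×92 = 149.0 kN; take 149.0 kN (rupture).
Governing: min(86.1, 149.0) = 86.1 kN → weld metal.

86.1 kN (weld metal governs)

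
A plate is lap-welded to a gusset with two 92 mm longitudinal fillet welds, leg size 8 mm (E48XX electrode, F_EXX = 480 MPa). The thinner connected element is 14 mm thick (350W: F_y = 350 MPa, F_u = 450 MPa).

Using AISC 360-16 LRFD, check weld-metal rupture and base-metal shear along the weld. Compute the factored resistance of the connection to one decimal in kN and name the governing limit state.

224.8 kN (weld metal governs)

Weld metal: throat = 0.707×8 = 5.656 mm, L = 2×92 = 184 mm. φR_n = 0.75 × 0.6 × 480 × 5.656 × 184 = 224.8 kN.
Base metal shear (14 mm plate): yield φR_n = 1.0×0.6×350×14×184 = 541.0 kN; rupture φR_n = 0.75×0.6×450×14×184 = 521.6 kN; take 521.6 kN (rupture).
Governing: min(224.8, 521.6) = 224.8 kN → weld metal.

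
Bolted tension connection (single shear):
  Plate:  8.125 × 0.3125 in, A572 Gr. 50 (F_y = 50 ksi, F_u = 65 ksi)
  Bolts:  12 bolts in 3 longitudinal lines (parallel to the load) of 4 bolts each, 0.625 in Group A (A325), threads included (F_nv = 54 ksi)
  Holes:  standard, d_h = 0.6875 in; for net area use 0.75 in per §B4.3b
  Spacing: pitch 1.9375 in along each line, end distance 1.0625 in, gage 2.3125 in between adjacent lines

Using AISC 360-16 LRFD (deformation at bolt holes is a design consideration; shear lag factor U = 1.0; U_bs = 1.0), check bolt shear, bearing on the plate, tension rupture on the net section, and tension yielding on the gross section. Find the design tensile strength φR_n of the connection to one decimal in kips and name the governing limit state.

Bolt shear: A_b = π(0.625)²/4 = 0.3068 in². φR_n = 0.75 × 54 × 0.3068 × 12 × 1 = 149.1 kips.
Bearing (0.3125 in plate, F_u = 65 ksi): end bolts L_c = 1.0625 − 0.6875/2 = 0.71875, R_n = min(1.2×0.71875×0.3125×65, 2.4×0.625×0.3125×65) = 17.52 kips/bolt; interior L_c = 1.9375 − 0.6875 = 1.25, R_n = 30.469 kips/bolt. φR_n = 0.75 × (3×17.52 + 9×30.469) = 245.1 kips.
Tension rupture (net): A_n = (8.125 − 3×0.75)×0.3125 = 1.8359 in² (U = 1.0, A_e = A_n). φR_n = 0.75 × 65 × 1.8359 = 89.5 kips.
Tension yield (gross): A_g = 8.125×0.3125 = 2.5391 in². φR_n = 0.90 × 50 × 2.5391 = 114.3 kips.
Governing: min(149.1, 245.1, 89.5, 114.3) = 89.5 kips → net-section rupture.

89.5 kips (net-section rupture governs)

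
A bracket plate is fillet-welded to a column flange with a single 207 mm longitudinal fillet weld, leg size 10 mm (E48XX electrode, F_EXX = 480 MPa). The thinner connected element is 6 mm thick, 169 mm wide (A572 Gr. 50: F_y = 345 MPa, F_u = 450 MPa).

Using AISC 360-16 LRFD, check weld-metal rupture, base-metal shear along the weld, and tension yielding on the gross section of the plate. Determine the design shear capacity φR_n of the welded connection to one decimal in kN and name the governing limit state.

251.5 kN (base-metal shear governs)

Weld metal: throat = 0.707×10 = 7.07 mm, L = 207 mm. φR_n = 0.75 × 0.6 × 480 × 7.07 × 207 = 316.1 kN.
Base metal shear (6 mm plate): yield φR_n = 1.0×0.6×345×6×207 = 257.1 kN; rupture φR_n = 0.75×0.6×450×6×207 = 251.5 kN; take 251.5 kN (rupture).
Tension yield (gross): A_g = 169×6 = 1014 mm². φR_n = 0.90 × 345 × 1014 = 314.8 kN.
Governing: min(316.1, 251.5, 314.8) = 251.5 kN → base-metal shear.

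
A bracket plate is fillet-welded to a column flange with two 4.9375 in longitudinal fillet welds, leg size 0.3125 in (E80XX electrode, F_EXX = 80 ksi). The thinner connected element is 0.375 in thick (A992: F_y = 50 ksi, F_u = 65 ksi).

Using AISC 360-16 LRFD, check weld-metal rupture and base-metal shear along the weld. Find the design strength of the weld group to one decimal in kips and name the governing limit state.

Weld metal: throat = 0.707×0.3125 = 0.22094 in, L = 2×4.9375 = 9.875 in. φR_n = 0.75 × 0.6 × 80 × 0.22094 × 9.875 = 78.5 kips.
Base metal shear (0.375 in plate): yield φR_n = 1.0×0.6×50×0.375×9.875 = 111.1 kips; rupture φR_n = 0.75×0.6×65×0.375×9.875 = 108.3 kips; take 108.3 kips (rupture).
Governing: min(78.5, 108.3) = 78.5 kips → weld metal.

78.5 kips (weld metal governs)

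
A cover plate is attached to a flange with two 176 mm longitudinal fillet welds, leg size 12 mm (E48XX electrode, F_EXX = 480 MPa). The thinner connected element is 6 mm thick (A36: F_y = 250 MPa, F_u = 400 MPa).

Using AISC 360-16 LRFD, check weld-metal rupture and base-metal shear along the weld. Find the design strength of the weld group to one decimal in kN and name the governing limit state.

Weld metal: throat = 0.707×12 = 8.484 mm, L = 2×176 = 352 mm. φR_n = 0.75 × 0.6 × 480 × 8.484 × 352 = 645.1 kN.
Base metal shear (6 mm plate): yield φR_n = 1.0×0.6×250×6×352 = 316.8 kN; rupture φR_n = 0.75×0.6×400×6×352 = 380.2 kN; take 316.8 kN (yield).
Governing: min(645.1, 316.8) = 316.8 kN → base-metal shear.

316.8 kN (base-metal shear governs)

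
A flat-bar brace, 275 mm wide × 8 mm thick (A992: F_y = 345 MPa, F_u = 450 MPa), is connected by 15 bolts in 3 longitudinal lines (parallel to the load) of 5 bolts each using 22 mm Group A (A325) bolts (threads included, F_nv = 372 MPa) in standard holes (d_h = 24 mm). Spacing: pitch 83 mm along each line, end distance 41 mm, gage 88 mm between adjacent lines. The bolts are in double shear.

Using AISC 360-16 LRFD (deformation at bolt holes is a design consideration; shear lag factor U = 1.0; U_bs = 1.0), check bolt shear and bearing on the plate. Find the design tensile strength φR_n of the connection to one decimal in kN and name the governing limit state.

Bolt shear: A_b = π(22)²/4 = 380.13 mm². φR_n = 0.75 × 372 × 380.13 × 15 × 2 = 3181.7 kN.
Bearing (8 mm plate, F_u = 450 MPa): end bolts L_c = 41 − 24/2 = 29, R_n = min(1.2×29×8×450, 2.4×22×8×450) = 125.28 kN/bolt; interior L_c = 83 − 24 = 59, R_n = 190.08 kN/bolt. φR_n = 0.75 × (3×125.28 + 12×190.08) = 1992.6 kN.
Governing: min(3181.7, 1992.6) = 1992.6 kN → bearing.

1992.6 kN (bearing governs)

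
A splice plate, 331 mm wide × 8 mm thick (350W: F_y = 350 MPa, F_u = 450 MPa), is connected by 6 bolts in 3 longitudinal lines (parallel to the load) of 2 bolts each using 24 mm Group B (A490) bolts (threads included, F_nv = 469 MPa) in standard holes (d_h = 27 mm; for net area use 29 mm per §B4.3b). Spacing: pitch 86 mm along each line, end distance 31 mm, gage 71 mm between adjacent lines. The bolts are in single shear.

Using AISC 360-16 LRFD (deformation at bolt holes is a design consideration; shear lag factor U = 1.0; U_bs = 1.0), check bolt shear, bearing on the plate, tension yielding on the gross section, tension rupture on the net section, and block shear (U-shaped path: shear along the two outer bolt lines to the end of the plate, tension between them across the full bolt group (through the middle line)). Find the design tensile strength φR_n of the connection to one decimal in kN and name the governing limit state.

Bolt shear: A_b = π(24)²/4 = 452.39 mm². φR_n = 0.75 × 469 × 452.39 × 6 × 1 = 954.8 kN.
Bearing (8 mm plate, F_u = 450 MPa): end bolts L_c = 31 − 27/2 = 17.5, R_n = min(1.2×17.5×8×450, 2.4×24×8×450) = 75.6 kN/bolt; interior L_c = 86 − 27 = 59, R_n = 207.36 kN/bolt. φR_n = 0.75 × (3×75.6 + 3×207.36) = 636.7 kN.
Tension yield (gross): A_g = 331×8 = 2648 mm². φR_n = 0.90 × 350 × 2648 = 834.1 kN.
Tension rupture (net): A_n = (331 − 3×29)×8 = 1952 mm² (U = 1.0, A_e = A_n). φR_n = 0.75 × 450 × 1952 = 658.8 kN.
Block shear: shear path 2×[31+1×86] = 2×117 mm, A_gv = 1872, A_nv = 2×(117 − 1.5×29)×8 = 1176 mm²; tension across gage: (142 − 2×29)×8 = 672 mm². R_n = min(0.6×450×1176, 0.6×350×1872) + 1.0×450×672 = min(317.52, 393.12) + 302.4 = 619.92 kN. φR_n = 0.75 × 619.92 = 464.9 kN.
Governing: min(954.8, 636.7, 834.1, 658.8, 464.9) = 464.9 kN → block shear.

464.9 kN (block shear governs)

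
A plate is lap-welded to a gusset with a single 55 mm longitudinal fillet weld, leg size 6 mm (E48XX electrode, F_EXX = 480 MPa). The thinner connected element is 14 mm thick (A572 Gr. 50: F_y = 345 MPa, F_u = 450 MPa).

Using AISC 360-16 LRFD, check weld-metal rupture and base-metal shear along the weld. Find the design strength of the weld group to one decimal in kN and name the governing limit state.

50.4 kN (weld metal governs)

Weld metal: throat = 0.707×6 = 4.242 mm, L = 55 mm. φR_n = 0.75 × 0.6 × 480 × 4.242 × 55 = 50.4 kN.
Base metal shear (14 mm plate): yield φR_n = 1.0×0.6×345×14×55 = 159.4 kN; rupture φR_n = 0.75×0.6×450×14×55 = 155.9 kN; take 155.9 kN (rupture).
Governing: min(50.4, 155.9) = 50.4 kN → weld metal.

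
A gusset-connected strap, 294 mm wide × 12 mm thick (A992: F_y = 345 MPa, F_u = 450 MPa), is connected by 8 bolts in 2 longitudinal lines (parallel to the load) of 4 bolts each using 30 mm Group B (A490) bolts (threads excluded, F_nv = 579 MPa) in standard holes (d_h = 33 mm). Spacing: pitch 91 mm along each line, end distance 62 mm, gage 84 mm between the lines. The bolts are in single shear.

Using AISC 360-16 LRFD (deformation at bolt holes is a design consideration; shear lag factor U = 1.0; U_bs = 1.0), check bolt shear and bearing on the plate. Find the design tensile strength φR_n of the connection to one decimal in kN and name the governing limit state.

2133.5 kN (bearing governs)

Bolt shear: A_b = π(30)²/4 = 706.86 mm². φR_n = 0.75 × 579 × 706.86 × 8 × 1 = 2455.6 kN.
Bearing (12 mm plate, F_u = 450 MPa): end bolts L_c = 62 − 33/2 = 45.5, R_n = min(1.2×45.5×12×450, 2.4×30×12×450) = 294.84 kN/bolt; interior L_c = 91 − 33 = 58, R_n = 375.84 kN/bolt. φR_n = 0.75 × (2×294.84 + 6×375.84) = 2133.5 kN.
Governing: min(2455.6, 2133.5) = 2133.5 kN → bearing.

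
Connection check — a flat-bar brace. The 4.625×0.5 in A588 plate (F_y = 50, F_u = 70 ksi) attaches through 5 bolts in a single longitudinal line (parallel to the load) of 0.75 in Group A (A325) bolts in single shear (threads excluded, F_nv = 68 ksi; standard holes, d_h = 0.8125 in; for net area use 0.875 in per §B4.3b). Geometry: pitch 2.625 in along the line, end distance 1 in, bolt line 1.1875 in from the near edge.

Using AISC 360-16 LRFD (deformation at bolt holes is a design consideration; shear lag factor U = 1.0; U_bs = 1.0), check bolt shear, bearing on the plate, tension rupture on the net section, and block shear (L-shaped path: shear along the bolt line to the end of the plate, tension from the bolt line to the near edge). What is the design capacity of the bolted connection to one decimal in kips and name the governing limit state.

Bolt shear: A_b = π(0.75)²/4 = 0.44179 in². φR_n = 0.75 × 68 × 0.44179 × 5 × 1 = 112.7 kips.
Bearing (0.5 in plate, F_u = 70 ksi): end bolts L_c = 1 − 0.8125/2 = 0.59375, R_n = min(1.2×0.59375×0.5×70, 2.4×0.75×0.5×70) = 24.938 kips/bolt; interior L_c = 2.625 − 0.8125 = 1.8125, R_n = 63 kips/bolt. φR_n = 0.75 × (1×24.938 + 4×63) = 207.7 kips.
Tension rupture (net): A_n = (4.625 − 1×0.875)×0.5 = 1.875 in² (U = 1.0, A_e = A_n). φR_n = 0.75 × 70 × 1.875 = 98.4 kips.
Block shear: shear path 1×[1+4×2.625] = 1×11.5 in, A_gv = 5.75, A_nv = 1×(11.5 − 4.5×0.875)×0.5 = 3.7813 in²; tension to near edge: (1.1875 − 0.5×0.875)×0.5 = 0.375 in². R_n = min(0.6×70×3.7813, 0.6×50×5.75) + 1.0×70×0.375 = min(158.81, 172.5) + 26.25 = 185.06 kips. φR_n = 0.75 × 185.06 = 138.8 kips.
Governing: min(112.7, 207.7, 98.4, 138.8) = 98.4 kips → net-section rupture.

98.4 kips (net-section rupture governs)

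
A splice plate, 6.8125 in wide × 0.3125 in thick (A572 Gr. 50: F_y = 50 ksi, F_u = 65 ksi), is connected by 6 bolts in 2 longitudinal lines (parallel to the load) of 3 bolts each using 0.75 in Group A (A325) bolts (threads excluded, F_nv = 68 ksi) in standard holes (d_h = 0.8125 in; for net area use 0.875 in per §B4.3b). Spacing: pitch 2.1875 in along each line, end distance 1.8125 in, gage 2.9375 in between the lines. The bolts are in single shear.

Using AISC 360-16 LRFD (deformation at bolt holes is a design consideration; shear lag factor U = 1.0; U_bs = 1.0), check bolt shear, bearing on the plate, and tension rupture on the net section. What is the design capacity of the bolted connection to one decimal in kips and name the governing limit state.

77.1 kips (net-section rupture governs)

Bolt shear: A_b = π(0.75)²/4 = 0.44179 in². φR_n = 0.75 × 68 × 0.44179 × 6 × 1 = 135.2 kips.
Bearing (0.3125 in plate, F_u = 65 ksi): end bolts L_c = 1.8125 − 0.8125/2 = 1.40625, R_n = min(1.2×1.40625×0.3125×65, 2.4×0.75×0.3125×65) = 34.277 kips/bolt; interior L_c = 2.1875 − 0.8125 = 1.375, R_n = 33.516 kips/bolt. φR_n = 0.75 × (2×34.277 + 4×33.516) = 152.0 kips.
Tension rupture (net): A_n = (6.8125 − 2×0.875)×0.3125 = 1.582 in² (U = 1.0, A_e = A_n). φR_n = 0.75 × 65 × 1.582 = 77.1 kips.
Governing: min(135.2, 152.0, 77.1) = 77.1 kips → net-section rupture.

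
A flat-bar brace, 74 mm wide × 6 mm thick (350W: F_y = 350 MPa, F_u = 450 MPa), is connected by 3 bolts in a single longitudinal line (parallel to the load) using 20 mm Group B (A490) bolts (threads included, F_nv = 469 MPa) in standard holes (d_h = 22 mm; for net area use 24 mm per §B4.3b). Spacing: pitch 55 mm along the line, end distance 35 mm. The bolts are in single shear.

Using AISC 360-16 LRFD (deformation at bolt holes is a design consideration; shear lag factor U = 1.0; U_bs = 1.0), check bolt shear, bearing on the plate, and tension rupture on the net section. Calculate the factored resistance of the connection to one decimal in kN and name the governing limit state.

Bolt shear: A_b = π(20)²/4 = 314.16 mm². φR_n = 0.75 × 469 × 314.16 × 3 × 1 = 331.5 kN.
Bearing (6 mm plate, F_u = 450 MPa): end bolts L_c = 35 − 22/2 = 24, R_n = min(1.2×24×6×450, 2.4×20×6×450) = 77.76 kN/bolt; interior L_c = 55 − 22 = 33, R_n = 106.92 kN/bolt. φR_n = 0.75 × (1×77.76 + 2×106.92) = 218.7 kN.
Tension rupture (net): A_n = (74 − 1×24)×6 = 300 mm² (U = 1.0, A_e = A_n). φR_n = 0.75 × 450 × 300 = 101.3 kN.
Governing: min(331.5, 218.7, 101.3) = 101.3 kN → net-section rupture.

101.3 kN (net-section rupture governs)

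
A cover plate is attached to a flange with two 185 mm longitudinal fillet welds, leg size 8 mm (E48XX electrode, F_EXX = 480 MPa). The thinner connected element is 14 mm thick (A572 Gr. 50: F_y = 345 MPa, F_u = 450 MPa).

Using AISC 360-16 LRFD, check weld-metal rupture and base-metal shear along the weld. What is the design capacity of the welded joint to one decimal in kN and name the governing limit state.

Weld metal: throat = 0.707×8 = 5.656 mm, L = 2×185 = 370 mm. φR_n = 0.75 × 0.6 × 480 × 5.656 × 370 = 452.0 kN.
Base metal shear (14 mm plate): yield φR_n = 1.0×0.6×345×14×370 = 1072.3 kN; rupture φR_n = 0.75×0.6×450×14×370 = 1049.0 kN; take 1049.0 kN (rupture).
Governing: min(452.0, 1049.0) = 452.0 kN → weld metal.

452.0 kN (weld metal governs)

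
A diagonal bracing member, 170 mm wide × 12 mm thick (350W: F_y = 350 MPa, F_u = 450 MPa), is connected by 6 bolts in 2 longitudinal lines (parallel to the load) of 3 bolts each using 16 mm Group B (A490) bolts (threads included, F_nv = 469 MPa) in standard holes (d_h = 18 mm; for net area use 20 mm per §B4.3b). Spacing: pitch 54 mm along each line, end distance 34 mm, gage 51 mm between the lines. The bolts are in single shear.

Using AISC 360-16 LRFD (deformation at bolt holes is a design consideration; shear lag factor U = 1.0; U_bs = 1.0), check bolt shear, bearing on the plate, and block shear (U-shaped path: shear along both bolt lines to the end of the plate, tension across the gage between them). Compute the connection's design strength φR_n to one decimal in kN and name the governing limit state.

Bolt shear: A_b = π(16)²/4 = 201.06 mm². φR_n = 0.75 × 469 × 201.06 × 6 × 1 = 424.3 kN.
Bearing (12 mm plate, F_u = 450 MPa): end bolts L_c = 34 − 18/2 = 25, R_n = min(1.2×25×12×450, 2.4×16×12×450) = 162 kN/bolt; interior L_c = 54 − 18 = 36, R_n = 207.36 kN/bolt. φR_n = 0.75 × (2×162 + 4×207.36) = 865.1 kN.
Block shear: shear path 2×[34+2×54] = 2×142 mm, A_gv = 3408, A_nv = 2×(142 − 2.5×20)×12 = 2208 mm²; tension across gage: (51 − 1×20)×12 = 372 mm². R_n = min(0.6×450×2208, 0.6×350×3408) + 1.0×450×372 = min(596.16, 715.68) + 167.4 = 763.56 kN. φR_n = 0.75 × 763.56 = 572.7 kN.
Governing: min(424.3, 865.1, 572.7) = 424.3 kN → bolt shear.

424.3 kN (bolt shear governs)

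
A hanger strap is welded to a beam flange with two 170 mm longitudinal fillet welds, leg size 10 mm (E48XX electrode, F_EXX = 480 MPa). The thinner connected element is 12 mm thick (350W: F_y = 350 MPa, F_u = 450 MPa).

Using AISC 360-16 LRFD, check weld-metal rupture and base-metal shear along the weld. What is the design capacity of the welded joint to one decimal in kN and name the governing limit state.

Weld metal: throat = 0.707×10 = 7.07 mm, L = 2×170 = 340 mm. φR_n = 0.75 × 0.6 × 480 × 7.07 × 340 = 519.2 kN.
Base metal shear (12 mm plate): yield φR_n = 1.0×0.6×350×12×340 = 856.8 kN; rupture φR_n = 0.75×0.6×450×12×340 = 826.2 kN; take 826.2 kN (rupture).
Governing: min(519.2, 826.2) = 519.2 kN → weld metal.

519.2 kN (weld metal governs)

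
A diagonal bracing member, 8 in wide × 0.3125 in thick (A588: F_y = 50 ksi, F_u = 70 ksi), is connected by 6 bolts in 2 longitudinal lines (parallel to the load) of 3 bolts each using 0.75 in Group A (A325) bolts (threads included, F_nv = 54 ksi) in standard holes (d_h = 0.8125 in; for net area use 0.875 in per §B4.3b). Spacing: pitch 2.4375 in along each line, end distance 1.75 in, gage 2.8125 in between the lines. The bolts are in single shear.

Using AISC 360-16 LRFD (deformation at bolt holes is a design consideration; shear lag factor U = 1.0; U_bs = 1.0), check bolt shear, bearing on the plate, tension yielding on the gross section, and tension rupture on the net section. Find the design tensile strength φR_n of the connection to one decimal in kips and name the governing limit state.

102.5 kips (net-section rupture governs)

Bolt shear: A_b = π(0.75)²/4 = 0.44179 in². φR_n = 0.75 × 54 × 0.44179 × 6 × 1 = 107.4 kips.
Bearing (0.3125 in plate, F_u = 70 ksi): end bolts L_c = 1.75 − 0.8125/2 = 1.34375, R_n = min(1.2×1.34375×0.3125×70, 2.4×0.75×0.3125×70) = 35.273 kips/bolt; interior L_c = 2.4375 − 0.8125 = 1.625, R_n = 39.375 kips/bolt. φR_n = 0.75 × (2×35.273 + 4×39.375) = 171.0 kips.
Tension yield (gross): A_g = 8×0.3125 = 2.5 in². φR_n = 0.90 × 50 × 2.5 = 112.5 kips.
Tension rupture (net): A_n = (8 − 2×0.875)×0.3125 = 1.9531 in² (U = 1.0, A_e = A_n). φR_n = 0.75 × 70 × 1.9531 = 102.5 kips.
Governing: min(107.4, 171.0, 112.5, 102.5) = 102.5 kips → net-section rupture.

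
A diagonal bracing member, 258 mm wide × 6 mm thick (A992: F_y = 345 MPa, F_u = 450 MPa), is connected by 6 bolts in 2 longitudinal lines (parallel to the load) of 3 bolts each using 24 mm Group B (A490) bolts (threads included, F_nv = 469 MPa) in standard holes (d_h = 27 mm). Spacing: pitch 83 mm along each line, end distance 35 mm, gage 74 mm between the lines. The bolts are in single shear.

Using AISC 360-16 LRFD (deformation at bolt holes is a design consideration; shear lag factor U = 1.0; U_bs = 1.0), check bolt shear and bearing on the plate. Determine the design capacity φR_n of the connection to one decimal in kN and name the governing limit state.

Bolt shear: A_b = π(24)²/4 = 452.39 mm². φR_n = 0.75 × 469 × 452.39 × 6 × 1 = 954.8 kN.
Bearing (6 mm plate, F_u = 450 MPa): end bolts L_c = 35 − 27/2 = 21.5, R_n = min(1.2×21.5×6×450, 2.4×24×6×450) = 69.66 kN/bolt; interior L_c = 83 − 27 = 56, R_n = 155.52 kN/bolt. φR_n = 0.75 × (2×69.66 + 4×155.52) = 571.1 kN.
Governing: min(954.8, 571.1) = 571.1 kN → bearing.

571.1 kN (bearing governs)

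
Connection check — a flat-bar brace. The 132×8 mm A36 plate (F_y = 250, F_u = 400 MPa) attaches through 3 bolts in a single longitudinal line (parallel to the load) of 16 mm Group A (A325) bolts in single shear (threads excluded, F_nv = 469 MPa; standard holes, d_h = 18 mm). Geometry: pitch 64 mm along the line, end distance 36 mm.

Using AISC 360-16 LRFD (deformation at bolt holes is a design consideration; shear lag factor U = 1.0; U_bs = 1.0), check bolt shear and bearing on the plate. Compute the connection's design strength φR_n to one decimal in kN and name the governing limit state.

Bolt shear: A_b = π(16)²/4 = 201.06 mm². φR_n = 0.75 × 469 × 201.06 × 3 × 1 = 212.2 kN.
Bearing (8 mm plate, F_u = 400 MPa): end bolts L_c = 36 − 18/2 = 27, R_n = min(1.2×27×8×400, 2.4×16×8×400) = 103.68 kN/bolt; interior L_c = 64 − 18 = 46, R_n = 122.88 kN/bolt. φR_n = 0.75 × (1×103.68 + 2×122.88) = 262.1 kN.
Governing: min(212.2, 262.1) = 212.2 kN → bolt shear.

212.2 kN (bolt shear governs)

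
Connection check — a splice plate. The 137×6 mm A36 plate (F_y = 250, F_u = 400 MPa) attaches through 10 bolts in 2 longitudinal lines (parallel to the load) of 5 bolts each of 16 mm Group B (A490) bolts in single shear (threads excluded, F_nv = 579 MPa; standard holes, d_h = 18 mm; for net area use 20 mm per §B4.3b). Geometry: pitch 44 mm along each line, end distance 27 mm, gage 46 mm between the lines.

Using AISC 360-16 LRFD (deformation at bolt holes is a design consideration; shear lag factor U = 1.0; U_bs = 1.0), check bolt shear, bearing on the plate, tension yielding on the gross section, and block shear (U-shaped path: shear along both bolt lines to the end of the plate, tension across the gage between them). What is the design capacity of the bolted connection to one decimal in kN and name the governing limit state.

Bolt shear: A_b = π(16)²/4 = 201.06 mm². φR_n = 0.75 × 579 × 201.06 × 10 × 1 = 873.1 kN.
Bearing (6 mm plate, F_u = 400 MPa): end bolts L_c = 27 − 18/2 = 18, R_n = min(1.2×18×6×400, 2.4×16×6×400) = 51.84 kN/bolt; interior L_c = 44 − 18 = 26, R_n = 74.88 kN/bolt. φR_n = 0.75 × (2×51.84 + 8×74.88) = 527.0 kN.
Tension yield (gross): A_g = 137×6 = 822 mm². φR_n = 0.90 × 250 × 822 = 185.0 kN.
Block shear: shear path 2×[27+4×44] = 2×203 mm, A_gv = 2436, A_nv = 2×(203 − 4.5×20)×6 = 1356 mm²; tension across gage: (46 − 1×20)×6 = 156 mm². R_n = min(0.6×400×1356, 0.6×250×2436) + 1.0×400×156 = min(325.44, 365.4) + 62.4 = 387.84 kN. φR_n = 0.75 × 387.84 = 290.9 kN.
Governing: min(873.1, 527.0, 185.0, 290.9) = 185.0 kN → gross-section yield.

185.0 kN (gross-section yield governs)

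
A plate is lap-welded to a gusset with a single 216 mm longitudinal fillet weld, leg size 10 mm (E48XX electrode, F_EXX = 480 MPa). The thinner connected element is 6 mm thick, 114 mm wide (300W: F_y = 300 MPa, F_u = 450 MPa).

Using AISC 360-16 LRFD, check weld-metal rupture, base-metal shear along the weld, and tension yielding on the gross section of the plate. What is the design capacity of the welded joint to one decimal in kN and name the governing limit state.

Weld metal: throat = 0.707×10 = 7.07 mm, L = 216 mm. φR_n = 0.75 × 0.6 × 480 × 7.07 × 216 = 329.9 kN.
Base metal shear (6 mm plate): yield φR_n = 1.0×0.6×300×6×216 = 233.3 kN; rupture φR_n = 0.75×0.6×450×6×216 = 262.4 kN; take 233.3 kN (yield).
Tension yield (gross): A_g = 114×6 = 684 mm². φR_n = 0.90 × 300 × 684 = 184.7 kN.
Governing: min(329.9, 233.3, 184.7) = 184.7 kN → gross-section yield.

184.7 kN (gross-section yield governs)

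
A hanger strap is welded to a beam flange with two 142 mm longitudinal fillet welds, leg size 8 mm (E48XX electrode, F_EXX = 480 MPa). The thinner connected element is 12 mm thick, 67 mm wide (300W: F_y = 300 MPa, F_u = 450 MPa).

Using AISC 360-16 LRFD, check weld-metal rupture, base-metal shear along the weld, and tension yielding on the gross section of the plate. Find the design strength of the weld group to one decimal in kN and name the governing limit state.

217.1 kN (gross-section yield governs)

Weld metal: throat = 0.707×8 = 5.656 mm, L = 2×142 = 284 mm. φR_n = 0.75 × 0.6 × 480 × 5.656 × 284 = 347.0 kN.
Base metal shear (12 mm plate): yield φR_n = 1.0×0.6×300×12×284 = 613.4 kN; rupture φR_n = 0.75×0.6×450×12×284 = 690.1 kN; take 613.4 kN (yield).
Tension yield (gross): A_g = 67×12 = 804 mm². φR_n = 0.90 × 300 × 804 = 217.1 kN.
Governing: min(347.0, 613.4, 217.1) = 217.1 kN → gross-section yield.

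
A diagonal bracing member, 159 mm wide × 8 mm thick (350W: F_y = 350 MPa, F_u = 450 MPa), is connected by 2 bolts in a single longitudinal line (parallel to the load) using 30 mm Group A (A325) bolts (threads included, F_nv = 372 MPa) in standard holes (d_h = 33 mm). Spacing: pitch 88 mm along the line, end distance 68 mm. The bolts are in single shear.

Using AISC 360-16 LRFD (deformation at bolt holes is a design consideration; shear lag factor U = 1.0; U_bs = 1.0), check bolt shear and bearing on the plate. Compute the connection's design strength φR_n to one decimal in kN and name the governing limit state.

Bolt shear: A_b = π(30)²/4 = 706.86 mm². φR_n = 0.75 × 372 × 706.86 × 2 × 1 = 394.4 kN.
Bearing (8 mm plate, F_u = 450 MPa): end bolts L_c = 68 − 33/2 = 51.5, R_n = min(1.2×51.5×8×450, 2.4×30×8×450) = 222.48 kN/bolt; interior L_c = 88 − 33 = 55, R_n = 237.6 kN/bolt. φR_n = 0.75 × (1×222.48 + 1×237.6) = 345.1 kN.
Governing: min(394.4, 345.1) = 345.1 kN → bearing.

345.1 kN (bearing governs)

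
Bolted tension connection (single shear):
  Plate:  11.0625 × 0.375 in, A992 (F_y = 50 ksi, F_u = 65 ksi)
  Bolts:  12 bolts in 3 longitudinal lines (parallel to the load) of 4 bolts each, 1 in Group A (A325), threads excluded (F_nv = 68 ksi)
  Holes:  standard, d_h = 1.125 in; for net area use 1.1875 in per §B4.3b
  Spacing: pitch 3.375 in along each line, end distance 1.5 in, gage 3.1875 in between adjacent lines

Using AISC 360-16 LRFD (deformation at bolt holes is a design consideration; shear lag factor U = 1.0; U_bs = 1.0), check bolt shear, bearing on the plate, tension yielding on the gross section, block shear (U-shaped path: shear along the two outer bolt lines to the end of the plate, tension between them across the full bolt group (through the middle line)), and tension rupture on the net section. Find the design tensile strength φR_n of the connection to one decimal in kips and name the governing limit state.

Bolt shear: A_b = π(1)²/4 = 0.7854 in². φR_n = 0.75 × 68 × 0.7854 × 12 × 1 = 480.7 kips.
Bearing (0.375 in plate, F_u = 65 ksi): end bolts L_c = 1.5 − 1.125/2 = 0.9375, R_n = min(1.2×0.9375×0.375×65, 2.4×1×0.375×65) = 27.422 kips/bolt; interior L_c = 3.375 − 1.125 = 2.25, R_n = 58.5 kips/bolt. φR_n = 0.75 × (3×27.422 + 9×58.5) = 456.6 kips.
Tension yield (gross): A_g = 11.0625×0.375 = 4.1484 in². φR_n = 0.90 × 50 × 4.1484 = 186.7 kips.
Block shear: shear path 2×[1.5+3×3.375] = 2×11.625 in, A_gv = 8.7188, A_nv = 2×(11.625 − 3.5×1.1875)×0.375 = 5.6016 in²; tension across gage: (6.375 − 2×1.1875)×0.375 = 1.5 in². R_n = min(0.6×65×5.6016, 0.6×50×8.7188) + 1.0×65×1.5 = min(218.46, 261.56) + 97.5 = 315.96 kips. φR_n = 0.75 × 315.96 = 237.0 kips.
Tension rupture (net): A_n = (11.0625 − 3×1.1875)×0.375 = 2.8125 in² (U = 1.0, A_e = A_n). φR_n = 0.75 × 65 × 2.8125 = 137.1 kips.
Governing: min(480.7, 456.6, 186.7, 237.0, 137.1) = 137.1 kips → net-section rupture.

137.1 kips (net-section rupture governs)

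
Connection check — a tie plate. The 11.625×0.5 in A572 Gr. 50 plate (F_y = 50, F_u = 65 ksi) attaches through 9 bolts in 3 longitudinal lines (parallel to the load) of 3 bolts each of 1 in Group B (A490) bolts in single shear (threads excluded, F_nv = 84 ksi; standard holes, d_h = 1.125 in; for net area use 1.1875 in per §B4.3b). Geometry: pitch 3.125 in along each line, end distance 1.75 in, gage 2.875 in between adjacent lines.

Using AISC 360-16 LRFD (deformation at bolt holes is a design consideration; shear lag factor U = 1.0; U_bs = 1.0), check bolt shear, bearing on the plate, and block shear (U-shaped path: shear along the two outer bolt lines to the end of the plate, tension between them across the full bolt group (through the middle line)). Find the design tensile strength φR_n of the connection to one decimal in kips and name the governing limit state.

Bolt shear: A_b = π(1)²/4 = 0.7854 in². φR_n = 0.75 × 84 × 0.7854 × 9 × 1 = 445.3 kips.
Bearing (0.5 in plate, F_u = 65 ksi): end bolts L_c = 1.75 − 1.125/2 = 1.1875, R_n = min(1.2×1.1875×0.5×65, 2.4×1×0.5×65) = 46.313 kips/bolt; interior L_c = 3.125 − 1.125 = 2, R_n = 78 kips/bolt. φR_n = 0.75 × (3×46.313 + 6×78) = 455.2 kips.
Block shear: shear path 2×[1.75+2×3.125] = 2×8 in, A_gv = 8, A_nv = 2×(8 − 2.5×1.1875)×0.5 = 5.0313 in²; tension across gage: (5.75 − 2×1.1875)×0.5 = 1.6875 in². R_n = min(0.6×65×5.0313, 0.6×50×8) + 1.0×65×1.6875 = min(196.22, 240) + 109.69 = 305.91 kips. φR_n = 0.75 × 305.91 = 229.4 kips.
Governing: min(445.3, 455.2, 229.4) = 229.4 kips → block shear.

229.4 kips (block shear governs)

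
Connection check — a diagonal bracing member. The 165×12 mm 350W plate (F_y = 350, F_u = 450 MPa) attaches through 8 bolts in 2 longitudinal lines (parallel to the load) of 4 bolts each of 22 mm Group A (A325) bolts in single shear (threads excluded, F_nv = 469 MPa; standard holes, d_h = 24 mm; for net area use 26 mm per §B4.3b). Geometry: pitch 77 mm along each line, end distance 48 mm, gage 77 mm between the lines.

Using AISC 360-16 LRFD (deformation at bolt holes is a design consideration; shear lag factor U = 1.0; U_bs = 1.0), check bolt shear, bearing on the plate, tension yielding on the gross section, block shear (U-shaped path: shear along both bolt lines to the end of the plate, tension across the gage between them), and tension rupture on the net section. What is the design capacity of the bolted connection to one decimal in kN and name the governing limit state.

457.7 kN (net-section rupture governs)

Bolt shear: A_b = π(22)²/4 = 380.13 mm². φR_n = 0.75 × 469 × 380.13 × 8 × 1 = 1069.7 kN.
Bearing (12 mm plate, F_u = 450 MPa): end bolts L_c = 48 − 24/2 = 36, R_n = min(1.2×36×12×450, 2.4×22×12×450) = 233.28 kN/bolt; interior L_c = 77 − 24 = 53, R_n = 285.12 kN/bolt. φR_n = 0.75 × (2×233.28 + 6×285.12) = 1633.0 kN.
Tension yield (gross): A_g = 165×12 = 1980 mm². φR_n = 0.90 × 350 × 1980 = 623.7 kN.
Block shear: shear path 2×[48+3×77] = 2×279 mm, A_gv = 6696, A_nv = 2×(279 − 3.5×26)×12 = 4512 mm²; tension across gage: (77 − 1×26)×12 = 612 mm². R_n = min(0.6×450×4512, 0.6×350×6696) + 1.0×450×612 = min(1218.2, 1406.2) + 275.4 = 1493.6 kN. φR_n = 0.75 × 1493.6 = 1120.2 kN.
Tension rupture (net): A_n = (165 − 2×26)×12 = 1356 mm² (U = 1.0, A_e = A_n). φR_n = 0.75 × 450 × 1356 = 457.7 kN.
Governing: min(1069.7, 1633.0, 623.7, 1120.2, 457.7) = 457.7 kN → net-section rupture.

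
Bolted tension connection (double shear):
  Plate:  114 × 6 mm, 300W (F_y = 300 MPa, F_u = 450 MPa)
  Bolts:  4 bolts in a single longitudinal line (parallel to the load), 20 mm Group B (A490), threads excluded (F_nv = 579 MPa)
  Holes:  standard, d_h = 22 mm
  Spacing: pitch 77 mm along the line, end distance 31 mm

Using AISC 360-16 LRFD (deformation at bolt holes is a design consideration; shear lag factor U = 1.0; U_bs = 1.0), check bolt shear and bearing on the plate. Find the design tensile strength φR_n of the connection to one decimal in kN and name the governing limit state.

340.2 kN (bearing governs)

Bolt shear: A_b = π(20)²/4 = 314.16 mm². φR_n = 0.75 × 579 × 314.16 × 4 × 2 = 1091.4 kN.
Bearing (6 mm plate, F_u = 450 MPa): end bolts L_c = 31 − 22/2 = 20, R_n = min(1.2×20×6×450, 2.4×20×6×450) = 64.8 kN/bolt; interior L_c = 77 − 22 = 55, R_n = 129.6 kN/bolt. φR_n = 0.75 × (1×64.8 + 3×129.6) = 340.2 kN.
Governing: min(1091.4, 340.2) = 340.2 kN → bearing.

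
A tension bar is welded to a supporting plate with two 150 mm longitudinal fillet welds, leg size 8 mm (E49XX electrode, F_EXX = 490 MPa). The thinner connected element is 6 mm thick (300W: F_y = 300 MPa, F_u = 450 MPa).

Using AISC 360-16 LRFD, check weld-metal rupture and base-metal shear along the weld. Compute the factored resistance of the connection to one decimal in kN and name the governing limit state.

Weld metal: throat = 0.707×8 = 5.656 mm, L = 2×150 = 300 mm. φR_n = 0.75 × 0.6 × 490 × 5.656 × 300 = 374.1 kN.
Base metal shear (6 mm plate): yield φR_n = 1.0×0.6×300×6×300 = 324.0 kN; rupture φR_n = 0.75×0.6×450×6×300 = 364.5 kN; take 324.0 kN (yield).
Governing: min(374.1, 324.0) = 324.0 kN → base-metal shear.

324.0 kN (base-metal shear governs)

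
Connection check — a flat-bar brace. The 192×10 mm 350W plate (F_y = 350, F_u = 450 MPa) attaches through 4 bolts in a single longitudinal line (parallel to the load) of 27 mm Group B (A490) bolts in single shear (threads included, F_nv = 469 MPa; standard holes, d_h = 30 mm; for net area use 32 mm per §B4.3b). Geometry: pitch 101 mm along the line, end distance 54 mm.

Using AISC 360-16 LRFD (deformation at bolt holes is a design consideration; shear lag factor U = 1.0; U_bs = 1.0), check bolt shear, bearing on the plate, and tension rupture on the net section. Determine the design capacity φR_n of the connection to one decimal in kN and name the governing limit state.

Bolt shear: A_b = π(27)²/4 = 572.56 mm². φR_n = 0.75 × 469 × 572.56 × 4 × 1 = 805.6 kN.
Bearing (10 mm plate, F_u = 450 MPa): end bolts L_c = 54 − 30/2 = 39, R_n = min(1.2×39×10×450, 2.4×27×10×450) = 210.6 kN/bolt; interior L_c = 101 − 30 = 71, R_n = 291.6 kN/bolt. φR_n = 0.75 × (1×210.6 + 3×291.6) = 814.1 kN.
Tension rupture (net): A_n = (192 − 1×32)×10 = 1600 mm² (U = 1.0, A_e = A_n). φR_n = 0.75 × 450 × 1600 = 540.0 kN.
Governing: min(805.6, 814.1, 540.0) = 540.0 kN → net-section rupture.

540.0 kN (net-section rupture governs)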